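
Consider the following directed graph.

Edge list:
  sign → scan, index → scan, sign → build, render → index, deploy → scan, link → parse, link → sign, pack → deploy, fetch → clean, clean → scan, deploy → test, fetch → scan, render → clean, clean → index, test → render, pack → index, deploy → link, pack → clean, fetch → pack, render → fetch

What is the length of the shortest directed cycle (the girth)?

5

For each vertex v, BFS finds the shortest path from v back to v.
The shortest such closed walk is deploy → test → render → fetch → pack → deploy, length 5.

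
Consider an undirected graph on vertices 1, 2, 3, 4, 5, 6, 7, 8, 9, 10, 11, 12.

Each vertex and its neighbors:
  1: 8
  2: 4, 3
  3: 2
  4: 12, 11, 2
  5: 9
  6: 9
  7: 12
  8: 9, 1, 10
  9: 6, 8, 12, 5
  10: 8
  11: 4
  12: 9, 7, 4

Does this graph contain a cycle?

No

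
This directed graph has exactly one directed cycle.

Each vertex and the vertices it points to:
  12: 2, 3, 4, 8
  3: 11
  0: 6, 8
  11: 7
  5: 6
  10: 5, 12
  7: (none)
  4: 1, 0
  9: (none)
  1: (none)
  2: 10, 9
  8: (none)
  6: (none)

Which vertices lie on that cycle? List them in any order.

DFS with gray/black marking from 10:
10 gray
  5 gray
    6 gray
    6 black
  5 black
  12 gray
    2 gray
      2→10: 10 is gray → back edge
Back edge closes the cycle 10 → 12 → 2 → 10; its vertices are {2, 10, 12}.

2, 10, 12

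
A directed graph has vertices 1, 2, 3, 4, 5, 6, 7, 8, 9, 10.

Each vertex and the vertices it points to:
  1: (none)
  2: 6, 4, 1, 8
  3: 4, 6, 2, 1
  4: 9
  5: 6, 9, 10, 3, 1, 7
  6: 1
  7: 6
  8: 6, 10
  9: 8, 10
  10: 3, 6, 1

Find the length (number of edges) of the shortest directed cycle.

4

For each vertex v, BFS finds the shortest path from v back to v.
The shortest such closed walk is 9 → 10 → 3 → 4 → 9, length 4.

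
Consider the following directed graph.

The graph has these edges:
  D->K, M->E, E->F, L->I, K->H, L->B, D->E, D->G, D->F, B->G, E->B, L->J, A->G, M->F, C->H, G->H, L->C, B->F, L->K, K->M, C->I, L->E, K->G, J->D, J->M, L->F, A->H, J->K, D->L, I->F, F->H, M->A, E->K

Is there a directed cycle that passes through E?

Yes

E is on a cycle iff E can reach itself via ≥1 edge.
E → K → M → E — yes.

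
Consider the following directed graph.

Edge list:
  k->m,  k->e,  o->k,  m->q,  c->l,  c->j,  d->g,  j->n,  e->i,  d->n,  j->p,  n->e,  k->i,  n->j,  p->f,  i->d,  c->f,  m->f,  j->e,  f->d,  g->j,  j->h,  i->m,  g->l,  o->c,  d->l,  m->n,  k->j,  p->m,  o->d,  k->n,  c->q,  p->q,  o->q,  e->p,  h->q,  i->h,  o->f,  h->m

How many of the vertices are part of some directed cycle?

10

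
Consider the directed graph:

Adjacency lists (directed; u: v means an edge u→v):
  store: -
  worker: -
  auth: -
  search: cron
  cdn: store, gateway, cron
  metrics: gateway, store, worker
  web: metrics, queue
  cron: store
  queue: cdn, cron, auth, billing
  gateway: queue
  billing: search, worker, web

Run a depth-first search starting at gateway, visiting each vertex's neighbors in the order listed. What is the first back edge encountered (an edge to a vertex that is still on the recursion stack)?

cdn→gateway

DFS from gateway (visiting each vertex's neighbors in the order listed); mark gray on enter, black on exit:
gateway gray
  queue gray
    cdn gray
      store gray
      store black
      cdn→gateway: gateway is gray → back edge
First back edge: cdn → gateway.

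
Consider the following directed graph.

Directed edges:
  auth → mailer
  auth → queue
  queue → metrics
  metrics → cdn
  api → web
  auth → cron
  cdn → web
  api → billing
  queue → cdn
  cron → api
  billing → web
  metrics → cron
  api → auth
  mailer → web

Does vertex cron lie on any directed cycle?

Yes

cron is on a cycle iff cron can reach itself via ≥1 edge.
cron → api → auth → cron — yes.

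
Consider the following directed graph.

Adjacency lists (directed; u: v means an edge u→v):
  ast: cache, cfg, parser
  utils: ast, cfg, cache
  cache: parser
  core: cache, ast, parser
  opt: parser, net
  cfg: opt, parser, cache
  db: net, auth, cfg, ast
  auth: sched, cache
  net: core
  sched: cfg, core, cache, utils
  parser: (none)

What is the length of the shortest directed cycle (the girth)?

For each vertex v, BFS finds the shortest path from v back to v.
The shortest such closed walk is net → core → ast → cfg → opt → net, length 5.

5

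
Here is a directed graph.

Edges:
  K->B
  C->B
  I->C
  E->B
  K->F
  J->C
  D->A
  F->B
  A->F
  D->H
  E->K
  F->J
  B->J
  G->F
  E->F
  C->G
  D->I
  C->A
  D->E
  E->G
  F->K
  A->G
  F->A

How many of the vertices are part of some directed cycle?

A vertex is on a directed cycle iff it belongs to a strongly connected component of size ≥ 2 (or has a self-loop).
The vertices on cycles are {A, B, C, F, G, J, K} — 7 in total.

7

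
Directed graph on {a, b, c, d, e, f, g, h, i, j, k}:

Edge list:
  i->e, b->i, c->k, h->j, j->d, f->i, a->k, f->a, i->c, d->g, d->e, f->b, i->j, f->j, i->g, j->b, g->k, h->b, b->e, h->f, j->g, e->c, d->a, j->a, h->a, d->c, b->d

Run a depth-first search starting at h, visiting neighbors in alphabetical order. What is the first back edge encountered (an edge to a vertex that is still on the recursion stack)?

DFS from h (visiting neighbors in alphabetical order); mark gray on enter, black on exit:
h gray
  a gray
    k gray
    k black
  a black
  b gray
    d gray
      d→a: a black — skip
      c gray
        c→k: k black — skip
      c black
      e gray
        e→c: c black — skip
      e black
      g gray
        g→k: k black — skip
      g black
    d black
    b→e: e black — skip
    i gray
      i→c: c black — skip
      i→e: e black — skip
      i→g: g black — skip
      j gray
        j→a: a black — skip
        j→b: b is gray → back edge
First back edge: j → b.

j→b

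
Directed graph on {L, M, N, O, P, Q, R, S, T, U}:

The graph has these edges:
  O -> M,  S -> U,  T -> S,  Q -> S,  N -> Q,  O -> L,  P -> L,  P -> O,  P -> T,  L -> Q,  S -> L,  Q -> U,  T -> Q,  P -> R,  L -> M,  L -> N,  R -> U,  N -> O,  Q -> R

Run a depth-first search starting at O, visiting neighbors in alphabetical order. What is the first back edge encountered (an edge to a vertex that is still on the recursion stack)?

DFS from O (visiting neighbors in alphabetical order); mark gray on enter, black on exit:
O gray
  L gray
    M gray
    M black
    N gray
      N→O: O is gray → back edge
First back edge: N → O.

N→O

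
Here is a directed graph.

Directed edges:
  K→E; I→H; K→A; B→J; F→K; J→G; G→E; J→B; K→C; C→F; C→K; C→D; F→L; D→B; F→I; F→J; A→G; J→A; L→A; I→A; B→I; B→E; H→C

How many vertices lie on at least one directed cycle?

8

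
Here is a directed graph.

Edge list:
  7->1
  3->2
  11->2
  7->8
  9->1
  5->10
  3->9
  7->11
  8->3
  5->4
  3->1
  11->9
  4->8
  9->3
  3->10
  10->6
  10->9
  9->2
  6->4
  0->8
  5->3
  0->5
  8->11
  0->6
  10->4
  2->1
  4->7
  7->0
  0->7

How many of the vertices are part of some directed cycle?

10

A vertex is on a directed cycle iff it belongs to a strongly connected component of size ≥ 2 (or has a self-loop).
The vertices on cycles are {0, 3, 4, 5, 6, 7, 8, 9, 10, 11} — 10 in total.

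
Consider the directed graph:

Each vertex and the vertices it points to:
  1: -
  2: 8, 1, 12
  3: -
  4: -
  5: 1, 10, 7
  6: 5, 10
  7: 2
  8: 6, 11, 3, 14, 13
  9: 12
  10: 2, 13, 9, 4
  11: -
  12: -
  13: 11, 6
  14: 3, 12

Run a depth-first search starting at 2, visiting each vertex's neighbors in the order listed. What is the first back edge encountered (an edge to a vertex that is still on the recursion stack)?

10→2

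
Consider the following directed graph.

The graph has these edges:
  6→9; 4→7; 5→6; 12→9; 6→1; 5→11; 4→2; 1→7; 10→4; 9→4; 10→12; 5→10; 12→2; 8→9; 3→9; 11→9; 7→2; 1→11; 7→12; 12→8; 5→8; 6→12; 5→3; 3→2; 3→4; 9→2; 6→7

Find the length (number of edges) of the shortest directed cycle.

4

For each vertex v, BFS finds the shortest path from v back to v.
The shortest such closed walk is 7 → 12 → 9 → 4 → 7, length 4.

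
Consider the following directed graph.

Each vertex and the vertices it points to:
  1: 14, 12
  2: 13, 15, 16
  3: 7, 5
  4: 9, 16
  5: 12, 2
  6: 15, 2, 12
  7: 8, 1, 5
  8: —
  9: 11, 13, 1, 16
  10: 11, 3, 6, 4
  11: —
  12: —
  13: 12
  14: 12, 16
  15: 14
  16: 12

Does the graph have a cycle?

No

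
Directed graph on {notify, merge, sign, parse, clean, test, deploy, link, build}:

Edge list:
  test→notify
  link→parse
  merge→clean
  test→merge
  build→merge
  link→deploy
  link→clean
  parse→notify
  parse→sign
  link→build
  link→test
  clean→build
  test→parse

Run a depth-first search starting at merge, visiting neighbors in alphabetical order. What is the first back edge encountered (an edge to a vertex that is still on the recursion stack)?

build→merge

DFS from merge (visiting neighbors in alphabetical order); mark gray on enter, black on exit:
merge gray
  clean gray
    build gray
      build→merge: merge is gray → back edge
First back edge: build → merge.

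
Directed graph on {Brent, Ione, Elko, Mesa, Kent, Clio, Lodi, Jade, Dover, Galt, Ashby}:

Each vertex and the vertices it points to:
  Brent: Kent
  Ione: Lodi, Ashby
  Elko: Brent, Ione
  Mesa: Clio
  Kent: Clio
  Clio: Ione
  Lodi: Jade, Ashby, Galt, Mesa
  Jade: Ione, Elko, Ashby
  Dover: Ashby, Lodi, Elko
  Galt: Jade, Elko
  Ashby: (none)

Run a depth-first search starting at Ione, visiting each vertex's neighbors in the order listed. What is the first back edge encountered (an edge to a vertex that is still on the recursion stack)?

DFS from Ione (visiting each vertex's neighbors in the order listed); mark gray on enter, black on exit:
Ione gray
  Lodi gray
    Jade gray
      Jade→Ione: Ione is gray → back edge
First back edge: Jade → Ione.

Jade→Ione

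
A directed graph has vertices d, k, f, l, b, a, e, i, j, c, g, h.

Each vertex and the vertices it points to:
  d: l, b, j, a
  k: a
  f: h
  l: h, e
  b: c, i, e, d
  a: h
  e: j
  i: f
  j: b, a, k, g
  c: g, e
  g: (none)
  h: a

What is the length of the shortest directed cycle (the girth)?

2

For each vertex v, BFS finds the shortest path from v back to v.
The shortest such closed walk is b → d → b, length 2.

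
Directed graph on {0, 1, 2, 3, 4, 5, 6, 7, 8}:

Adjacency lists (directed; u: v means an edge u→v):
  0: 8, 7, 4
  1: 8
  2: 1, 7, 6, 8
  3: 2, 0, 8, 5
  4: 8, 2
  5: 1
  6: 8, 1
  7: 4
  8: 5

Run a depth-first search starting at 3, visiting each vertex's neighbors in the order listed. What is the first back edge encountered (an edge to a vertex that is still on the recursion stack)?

DFS from 3 (visiting each vertex's neighbors in the order listed); mark gray on enter, black on exit:
3 gray
  2 gray
    1 gray
      8 gray
        5 gray
          5→1: 1 is gray → back edge
First back edge: 5 → 1.

5→1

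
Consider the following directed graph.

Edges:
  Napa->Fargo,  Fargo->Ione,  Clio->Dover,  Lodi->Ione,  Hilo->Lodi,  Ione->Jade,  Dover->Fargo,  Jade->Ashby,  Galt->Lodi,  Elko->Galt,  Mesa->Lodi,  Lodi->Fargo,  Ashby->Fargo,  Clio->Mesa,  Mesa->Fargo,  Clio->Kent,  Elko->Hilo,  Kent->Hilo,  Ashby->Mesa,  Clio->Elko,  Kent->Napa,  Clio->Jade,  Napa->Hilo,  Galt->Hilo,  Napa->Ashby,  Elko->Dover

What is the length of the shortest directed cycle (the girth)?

4

For each vertex v, BFS finds the shortest path from v back to v.
The shortest such closed walk is Jade → Ashby → Fargo → Ione → Jade, length 4.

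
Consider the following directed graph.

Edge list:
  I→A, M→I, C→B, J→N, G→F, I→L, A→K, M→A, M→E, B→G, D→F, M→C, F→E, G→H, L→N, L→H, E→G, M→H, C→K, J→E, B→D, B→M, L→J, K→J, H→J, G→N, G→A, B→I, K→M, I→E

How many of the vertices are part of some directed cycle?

A vertex is on a directed cycle iff it belongs to a strongly connected component of size ≥ 2 (or has a self-loop).
The vertices on cycles are {A, B, C, D, E, F, G, H, I, J, K, L, M} — 13 in total.

13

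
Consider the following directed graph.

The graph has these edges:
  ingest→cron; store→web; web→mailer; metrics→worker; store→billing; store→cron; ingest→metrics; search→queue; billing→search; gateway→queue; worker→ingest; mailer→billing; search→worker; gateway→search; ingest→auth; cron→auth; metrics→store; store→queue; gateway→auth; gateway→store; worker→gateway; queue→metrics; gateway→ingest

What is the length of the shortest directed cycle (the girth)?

For each vertex v, BFS finds the shortest path from v back to v.
The shortest such closed walk is metrics → worker → ingest → metrics, length 3.

3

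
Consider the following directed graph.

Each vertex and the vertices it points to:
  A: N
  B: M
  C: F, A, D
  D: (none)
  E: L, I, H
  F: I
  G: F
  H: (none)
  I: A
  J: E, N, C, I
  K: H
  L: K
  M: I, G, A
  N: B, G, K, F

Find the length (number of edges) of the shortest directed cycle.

4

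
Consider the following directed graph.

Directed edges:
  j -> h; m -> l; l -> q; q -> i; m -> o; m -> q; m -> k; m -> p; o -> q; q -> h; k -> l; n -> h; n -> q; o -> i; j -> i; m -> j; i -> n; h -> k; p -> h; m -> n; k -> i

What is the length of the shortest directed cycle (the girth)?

3

For each vertex v, BFS finds the shortest path from v back to v.
The shortest such closed walk is n → q → i → n, length 3.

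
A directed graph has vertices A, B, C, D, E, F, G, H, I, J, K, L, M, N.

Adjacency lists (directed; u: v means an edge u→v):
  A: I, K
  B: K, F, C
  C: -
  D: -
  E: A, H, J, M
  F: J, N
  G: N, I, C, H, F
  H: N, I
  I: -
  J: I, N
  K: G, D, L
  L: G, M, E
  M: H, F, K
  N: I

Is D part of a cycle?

No

D lies on a cycle iff there is a path from D back to itself.
Exploring from D, it never reaches itself; equivalently, its strongly connected component is a singleton.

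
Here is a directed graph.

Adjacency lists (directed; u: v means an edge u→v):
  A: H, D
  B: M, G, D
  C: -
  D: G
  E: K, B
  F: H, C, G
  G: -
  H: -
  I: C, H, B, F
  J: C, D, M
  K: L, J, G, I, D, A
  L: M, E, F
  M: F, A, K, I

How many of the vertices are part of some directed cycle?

A vertex is on a directed cycle iff it belongs to a strongly connected component of size ≥ 2 (or has a self-loop).
The vertices on cycles are {B, E, I, J, K, L, M} — 7 in total.

7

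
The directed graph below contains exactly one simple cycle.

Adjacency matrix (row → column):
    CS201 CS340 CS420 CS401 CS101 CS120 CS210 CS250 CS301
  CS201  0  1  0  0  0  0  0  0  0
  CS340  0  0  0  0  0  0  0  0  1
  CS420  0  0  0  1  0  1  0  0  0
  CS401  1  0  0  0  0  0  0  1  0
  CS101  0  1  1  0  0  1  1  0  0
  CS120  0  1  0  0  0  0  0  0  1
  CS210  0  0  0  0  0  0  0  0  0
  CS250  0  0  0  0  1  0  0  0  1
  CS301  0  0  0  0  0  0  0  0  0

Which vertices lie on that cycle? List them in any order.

CS101, CS250, CS401, CS420

DFS with gray/black marking from CS401:
CS401 gray
  CS250 gray
    CS301 gray
    CS301 black
    CS101 gray
      CS120 gray
        CS120→CS301: CS301 black — skip
        CS340 gray
          CS340→CS301: CS301 black — skip
        CS340 black
      CS120 black
      CS420 gray
        CS420→CS120: CS120 black — skip
        CS420→CS401: CS401 is gray → back edge
Back edge closes the cycle CS401 → CS250 → CS101 → CS420 → CS401; its vertices are {CS101, CS250, CS401, CS420}.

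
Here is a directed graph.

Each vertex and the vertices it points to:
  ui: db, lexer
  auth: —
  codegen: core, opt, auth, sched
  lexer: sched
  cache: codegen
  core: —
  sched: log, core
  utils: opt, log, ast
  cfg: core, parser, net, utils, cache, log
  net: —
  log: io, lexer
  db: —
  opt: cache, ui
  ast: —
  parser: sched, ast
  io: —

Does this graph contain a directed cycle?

Yes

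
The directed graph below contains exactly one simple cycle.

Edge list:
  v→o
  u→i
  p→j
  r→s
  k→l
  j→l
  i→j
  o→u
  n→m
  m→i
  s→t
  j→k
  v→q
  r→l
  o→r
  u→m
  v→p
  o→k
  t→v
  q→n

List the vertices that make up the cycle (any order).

DFS with gray/black marking from v:
v gray
  q gray
    n gray
      m gray
        i gray
          j gray
            l gray
            l black
            k gray
              k→l: l black — skip
            k black
          j black
        i black
      m black
    n black
  q black
  o gray
    o→k: k black — skip
    r gray
      r→l: l black — skip
      s gray
        t gray
          t→v: v is gray → back edge
Back edge closes the cycle v → o → r → s → t → v; its vertices are {o, r, s, t, v}.

o, r, s, t, v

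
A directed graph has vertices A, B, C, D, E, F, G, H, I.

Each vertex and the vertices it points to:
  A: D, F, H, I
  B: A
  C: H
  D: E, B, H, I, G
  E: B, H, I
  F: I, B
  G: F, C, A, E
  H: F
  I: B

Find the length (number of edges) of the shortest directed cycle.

For each vertex v, BFS finds the shortest path from v back to v.
The shortest such closed walk is G → A → D → G, length 3.

3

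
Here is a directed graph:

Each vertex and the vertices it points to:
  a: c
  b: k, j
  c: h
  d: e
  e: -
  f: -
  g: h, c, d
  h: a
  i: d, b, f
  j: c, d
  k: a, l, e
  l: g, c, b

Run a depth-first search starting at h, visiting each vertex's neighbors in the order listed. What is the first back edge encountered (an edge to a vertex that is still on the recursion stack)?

DFS from h (visiting each vertex's neighbors in the order listed); mark gray on enter, black on exit:
h gray
  a gray
    c gray
      c→h: h is gray → back edge
First back edge: c → h.

c→h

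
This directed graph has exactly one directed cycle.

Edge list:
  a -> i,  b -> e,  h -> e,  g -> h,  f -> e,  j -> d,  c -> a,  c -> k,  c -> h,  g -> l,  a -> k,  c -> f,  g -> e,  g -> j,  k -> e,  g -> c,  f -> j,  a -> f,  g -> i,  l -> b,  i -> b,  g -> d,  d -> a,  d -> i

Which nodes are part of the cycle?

a, d, f, j

DFS with gray/black marking from j:
j gray
  d gray
    a gray
      f gray
        e gray
        e black
        f→j: j is gray → back edge
Back edge closes the cycle j → d → a → f → j; its vertices are {a, d, f, j}.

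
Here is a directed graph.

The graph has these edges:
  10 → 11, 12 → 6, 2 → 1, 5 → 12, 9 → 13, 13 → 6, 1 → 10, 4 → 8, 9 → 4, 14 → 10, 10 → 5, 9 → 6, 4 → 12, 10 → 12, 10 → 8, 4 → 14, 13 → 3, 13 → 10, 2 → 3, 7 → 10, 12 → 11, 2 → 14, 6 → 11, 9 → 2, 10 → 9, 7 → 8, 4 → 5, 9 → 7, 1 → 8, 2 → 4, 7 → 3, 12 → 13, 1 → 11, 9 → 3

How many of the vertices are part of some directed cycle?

10

A vertex is on a directed cycle iff it belongs to a strongly connected component of size ≥ 2 (or has a self-loop).
The vertices on cycles are {1, 2, 4, 5, 7, 9, 10, 12, 13, 14} — 10 in total.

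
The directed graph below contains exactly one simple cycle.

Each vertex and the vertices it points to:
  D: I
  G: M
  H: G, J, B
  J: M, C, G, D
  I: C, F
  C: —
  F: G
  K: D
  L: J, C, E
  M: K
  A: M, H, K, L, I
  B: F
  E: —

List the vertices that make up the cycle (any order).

DFS with gray/black marking from D:
D gray
  I gray
    C gray
    C black
    F gray
      G gray
        M gray
          K gray
            K→D: D is gray → back edge
Back edge closes the cycle D → I → F → G → M → K → D; its vertices are {D, F, G, I, K, M}.

D, F, G, I, K, M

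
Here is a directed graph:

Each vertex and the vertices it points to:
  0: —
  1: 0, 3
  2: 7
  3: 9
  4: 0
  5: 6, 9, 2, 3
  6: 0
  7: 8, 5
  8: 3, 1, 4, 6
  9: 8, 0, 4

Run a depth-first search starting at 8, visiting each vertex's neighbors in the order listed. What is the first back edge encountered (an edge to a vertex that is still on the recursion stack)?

9->8

DFS from 8 (visiting each vertex's neighbors in the order listed); mark gray on enter, black on exit:
8 gray
  3 gray
    9 gray
      9→8: 8 is gray → back edge
First back edge: 9 → 8.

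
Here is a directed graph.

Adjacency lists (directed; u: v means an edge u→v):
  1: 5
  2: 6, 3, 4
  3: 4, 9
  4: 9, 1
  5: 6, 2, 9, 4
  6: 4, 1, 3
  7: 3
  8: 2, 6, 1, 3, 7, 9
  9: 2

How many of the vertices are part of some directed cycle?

7

A vertex is on a directed cycle iff it belongs to a strongly connected component of size ≥ 2 (or has a self-loop).
The vertices on cycles are {1, 2, 3, 4, 5, 6, 9} — 7 in total.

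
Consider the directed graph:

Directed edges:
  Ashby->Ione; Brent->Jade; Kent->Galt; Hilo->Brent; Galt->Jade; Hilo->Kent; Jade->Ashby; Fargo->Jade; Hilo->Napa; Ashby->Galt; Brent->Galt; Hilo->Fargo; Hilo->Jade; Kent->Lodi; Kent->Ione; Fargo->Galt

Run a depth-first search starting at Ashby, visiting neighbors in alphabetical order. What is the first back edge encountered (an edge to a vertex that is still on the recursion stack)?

DFS from Ashby (visiting neighbors in alphabetical order); mark gray on enter, black on exit:
Ashby gray
  Galt gray
    Jade gray
      Jade→Ashby: Ashby is gray → back edge
First back edge: Jade → Ashby.

Jade→Ashby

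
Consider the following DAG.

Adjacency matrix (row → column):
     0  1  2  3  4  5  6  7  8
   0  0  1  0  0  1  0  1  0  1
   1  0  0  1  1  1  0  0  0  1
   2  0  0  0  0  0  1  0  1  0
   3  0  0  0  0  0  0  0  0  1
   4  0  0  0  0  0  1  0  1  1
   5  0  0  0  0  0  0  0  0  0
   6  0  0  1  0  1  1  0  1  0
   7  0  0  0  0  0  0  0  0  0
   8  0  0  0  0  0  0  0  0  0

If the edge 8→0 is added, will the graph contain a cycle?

Yes

Adding 8→0 creates a cycle iff 0 can already reach 8.
Path from 0: 0 → 8.
So 0 → … → 8 → 0 is a cycle.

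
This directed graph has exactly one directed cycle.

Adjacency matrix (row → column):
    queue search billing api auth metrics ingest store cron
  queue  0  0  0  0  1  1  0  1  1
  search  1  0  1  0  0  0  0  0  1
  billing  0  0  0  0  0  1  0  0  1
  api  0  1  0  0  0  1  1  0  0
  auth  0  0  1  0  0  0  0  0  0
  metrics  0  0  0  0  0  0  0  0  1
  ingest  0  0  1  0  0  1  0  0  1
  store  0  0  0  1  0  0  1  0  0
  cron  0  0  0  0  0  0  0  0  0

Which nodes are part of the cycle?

DFS with gray/black marking from queue:
queue gray
  auth gray
    billing gray
      metrics gray
        cron gray
        cron black
      metrics black
      billing→cron: cron black — skip
    billing black
  auth black
  queue→cron: cron black — skip
  store gray
    api gray
      api→metrics: metrics black — skip
      search gray
        search→billing: billing black — skip
        search→cron: cron black — skip
        search→queue: queue is gray → back edge
Back edge closes the cycle queue → store → api → search → queue; its vertices are {api, queue, store, search}.

api, queue, store, search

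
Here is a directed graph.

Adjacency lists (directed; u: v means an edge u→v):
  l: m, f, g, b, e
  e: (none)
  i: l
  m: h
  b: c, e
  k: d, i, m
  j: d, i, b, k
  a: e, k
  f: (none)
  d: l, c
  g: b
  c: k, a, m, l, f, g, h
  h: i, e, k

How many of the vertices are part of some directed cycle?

10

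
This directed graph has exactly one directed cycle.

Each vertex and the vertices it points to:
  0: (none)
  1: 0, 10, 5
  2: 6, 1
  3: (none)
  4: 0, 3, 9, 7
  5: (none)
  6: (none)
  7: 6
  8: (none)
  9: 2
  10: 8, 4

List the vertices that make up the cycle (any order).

1, 2, 4, 9, 10

DFS with gray/black marking from 1:
1 gray
  0 gray
  0 black
  10 gray
    8 gray
    8 black
    4 gray
      4→0: 0 black — skip
      3 gray
      3 black
      9 gray
        2 gray
          6 gray
          6 black
          2→1: 1 is gray → back edge
Back edge closes the cycle 1 → 10 → 4 → 9 → 2 → 1; its vertices are {1, 2, 4, 9, 10}.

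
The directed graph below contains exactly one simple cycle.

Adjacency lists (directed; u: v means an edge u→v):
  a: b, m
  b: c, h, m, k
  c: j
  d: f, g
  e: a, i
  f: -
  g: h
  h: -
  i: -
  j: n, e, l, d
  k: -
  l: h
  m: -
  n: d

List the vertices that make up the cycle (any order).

DFS with gray/black marking from j:
j gray
  n gray
    d gray
      f gray
      f black
      g gray
        h gray
        h black
      g black
    d black
  n black
  e gray
    a gray
      b gray
        c gray
          c→j: j is gray → back edge
Back edge closes the cycle j → e → a → b → c → j; its vertices are {a, b, c, e, j}.

a, b, c, e, j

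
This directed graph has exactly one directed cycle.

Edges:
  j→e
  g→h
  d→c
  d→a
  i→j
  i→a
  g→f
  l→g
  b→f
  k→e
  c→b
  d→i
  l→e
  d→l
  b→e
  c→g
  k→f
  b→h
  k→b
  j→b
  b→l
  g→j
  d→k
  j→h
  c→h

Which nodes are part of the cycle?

b, g, j, l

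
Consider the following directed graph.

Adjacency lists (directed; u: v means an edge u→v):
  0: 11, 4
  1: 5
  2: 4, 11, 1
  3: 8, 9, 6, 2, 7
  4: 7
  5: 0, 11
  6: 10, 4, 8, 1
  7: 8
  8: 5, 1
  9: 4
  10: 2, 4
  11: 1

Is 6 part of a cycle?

No

6 lies on a cycle iff there is a path from 6 back to itself.
Exploring from 6, it never reaches itself; equivalently, its strongly connected component is a singleton.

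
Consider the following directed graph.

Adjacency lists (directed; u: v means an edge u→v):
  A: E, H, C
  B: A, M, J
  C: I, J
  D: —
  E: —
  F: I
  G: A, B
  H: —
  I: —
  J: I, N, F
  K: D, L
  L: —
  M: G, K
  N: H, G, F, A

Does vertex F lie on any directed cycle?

No

F lies on a cycle iff there is a path from F back to itself.
Exploring from F, it never reaches itself; equivalently, its strongly connected component is a singleton.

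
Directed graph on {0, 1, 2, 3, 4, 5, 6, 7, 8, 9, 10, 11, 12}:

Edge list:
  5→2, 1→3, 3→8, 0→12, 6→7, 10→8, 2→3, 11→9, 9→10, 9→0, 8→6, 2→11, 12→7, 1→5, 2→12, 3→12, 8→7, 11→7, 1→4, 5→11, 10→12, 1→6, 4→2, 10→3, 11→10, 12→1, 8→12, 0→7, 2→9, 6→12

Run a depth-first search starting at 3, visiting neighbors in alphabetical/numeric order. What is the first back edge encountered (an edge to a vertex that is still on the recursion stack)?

1->3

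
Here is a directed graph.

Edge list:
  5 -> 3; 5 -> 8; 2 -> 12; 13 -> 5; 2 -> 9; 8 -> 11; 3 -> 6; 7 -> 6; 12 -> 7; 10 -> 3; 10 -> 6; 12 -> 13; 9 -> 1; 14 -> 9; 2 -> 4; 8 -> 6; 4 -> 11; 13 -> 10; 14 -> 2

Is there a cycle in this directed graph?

No

DFS with white/gray/black marking, starting from 10:
10 gray
  3 gray
    6 gray
    6 black
  3 black
  10→6: 6 black — skip
10 black
1 gray
1 black
2 gray
  9 gray
    9→1: 1 black — skip
  9 black
  4 gray
    11 gray
    11 black
  4 black
  12 gray
    13 gray
      13→10: 10 black — skip
      5 gray
        5→3: 3 black — skip
        8 gray
          8→6: 6 black — skip
          8→11: 11 black — skip
        8 black
      5 black
    13 black
    7 gray
      7→6: 6 black — skip
    7 black
  12 black
2 black
14 gray
  14→9: 9 black — skip
  14→2: 2 black — skip
14 black
Every edge goes to a white or black vertex — no back edge, so the graph is acyclic.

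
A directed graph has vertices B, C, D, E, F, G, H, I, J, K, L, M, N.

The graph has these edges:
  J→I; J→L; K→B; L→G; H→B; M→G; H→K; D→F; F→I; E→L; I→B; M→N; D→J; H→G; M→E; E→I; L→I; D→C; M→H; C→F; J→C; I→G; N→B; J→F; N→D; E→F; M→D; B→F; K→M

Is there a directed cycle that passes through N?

No

N lies on a cycle iff there is a path from N back to itself.
Exploring from N, it never reaches itself; equivalently, its strongly connected component is a singleton.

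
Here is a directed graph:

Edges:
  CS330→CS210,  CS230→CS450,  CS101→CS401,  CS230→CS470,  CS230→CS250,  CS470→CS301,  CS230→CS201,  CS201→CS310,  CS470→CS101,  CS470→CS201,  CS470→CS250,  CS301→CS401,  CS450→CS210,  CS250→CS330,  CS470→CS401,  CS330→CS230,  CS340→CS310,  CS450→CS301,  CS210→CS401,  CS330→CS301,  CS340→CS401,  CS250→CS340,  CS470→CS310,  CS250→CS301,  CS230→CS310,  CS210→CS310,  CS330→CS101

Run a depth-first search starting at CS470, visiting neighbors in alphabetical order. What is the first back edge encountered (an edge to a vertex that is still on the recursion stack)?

DFS from CS470 (visiting neighbors in alphabetical order); mark gray on enter, black on exit:
CS470 gray
  CS101 gray
    CS401 gray
    CS401 black
  CS101 black
  CS201 gray
    CS310 gray
    CS310 black
  CS201 black
  CS250 gray
    CS301 gray
      CS301→CS401: CS401 black — skip
    CS301 black
    CS330 gray
      CS330→CS101: CS101 black — skip
      CS210 gray
        CS210→CS310: CS310 black — skip
        CS210→CS401: CS401 black — skip
      CS210 black
      CS230 gray
        CS230→CS201: CS201 black — skip
        CS230→CS250: CS250 is gray → back edge
First back edge: CS230 → CS250.

CS230→CS250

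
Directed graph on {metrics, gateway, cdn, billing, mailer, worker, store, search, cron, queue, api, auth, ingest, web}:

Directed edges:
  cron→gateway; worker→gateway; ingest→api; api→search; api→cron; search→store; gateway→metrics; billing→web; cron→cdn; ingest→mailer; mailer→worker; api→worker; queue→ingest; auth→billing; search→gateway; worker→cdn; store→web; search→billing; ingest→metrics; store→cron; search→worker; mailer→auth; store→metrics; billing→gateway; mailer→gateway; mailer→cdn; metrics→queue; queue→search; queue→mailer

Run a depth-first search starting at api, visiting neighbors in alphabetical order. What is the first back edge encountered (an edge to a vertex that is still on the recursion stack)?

DFS from api (visiting neighbors in alphabetical order); mark gray on enter, black on exit:
api gray
  cron gray
    cdn gray
    cdn black
    gateway gray
      metrics gray
        queue gray
          ingest gray
            ingest→api: api is gray → back edge
First back edge: ingest → api.

ingest→api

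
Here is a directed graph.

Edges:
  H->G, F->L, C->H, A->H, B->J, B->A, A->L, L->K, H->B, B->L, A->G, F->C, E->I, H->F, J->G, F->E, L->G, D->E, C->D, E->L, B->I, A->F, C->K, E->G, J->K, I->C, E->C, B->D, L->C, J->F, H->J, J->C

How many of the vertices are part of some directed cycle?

10

A vertex is on a directed cycle iff it belongs to a strongly connected component of size ≥ 2 (or has a self-loop).
The vertices on cycles are {A, B, C, D, E, F, H, I, J, L} — 10 in total.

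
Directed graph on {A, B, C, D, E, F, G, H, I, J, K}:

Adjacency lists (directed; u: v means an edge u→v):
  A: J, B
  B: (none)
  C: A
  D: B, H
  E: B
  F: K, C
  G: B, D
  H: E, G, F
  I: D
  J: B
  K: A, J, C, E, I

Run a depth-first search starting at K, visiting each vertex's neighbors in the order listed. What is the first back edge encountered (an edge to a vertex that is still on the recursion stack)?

G→D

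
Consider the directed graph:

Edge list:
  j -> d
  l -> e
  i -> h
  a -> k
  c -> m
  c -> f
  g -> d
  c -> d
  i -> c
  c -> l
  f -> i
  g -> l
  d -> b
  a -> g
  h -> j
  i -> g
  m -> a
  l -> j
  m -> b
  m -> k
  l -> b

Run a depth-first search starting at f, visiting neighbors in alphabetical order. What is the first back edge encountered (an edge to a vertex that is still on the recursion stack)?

c→f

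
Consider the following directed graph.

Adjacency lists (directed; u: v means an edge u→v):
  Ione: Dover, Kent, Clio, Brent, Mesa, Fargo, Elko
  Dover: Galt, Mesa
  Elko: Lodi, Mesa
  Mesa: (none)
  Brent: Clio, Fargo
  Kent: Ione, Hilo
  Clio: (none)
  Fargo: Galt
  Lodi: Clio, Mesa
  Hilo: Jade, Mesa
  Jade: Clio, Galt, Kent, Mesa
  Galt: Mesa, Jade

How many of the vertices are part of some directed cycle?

A vertex is on a directed cycle iff it belongs to a strongly connected component of size ≥ 2 (or has a self-loop).
The vertices on cycles are {Galt, Hilo, Ione, Jade, Kent, Brent, Dover, Fargo} — 8 in total.

8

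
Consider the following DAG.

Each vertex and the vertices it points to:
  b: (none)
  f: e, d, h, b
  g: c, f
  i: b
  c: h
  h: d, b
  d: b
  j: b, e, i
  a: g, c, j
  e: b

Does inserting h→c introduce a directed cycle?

Yes

Adding h→c creates a cycle iff c can already reach h.
Path from c: c → h.
So c → … → h → c is a cycle.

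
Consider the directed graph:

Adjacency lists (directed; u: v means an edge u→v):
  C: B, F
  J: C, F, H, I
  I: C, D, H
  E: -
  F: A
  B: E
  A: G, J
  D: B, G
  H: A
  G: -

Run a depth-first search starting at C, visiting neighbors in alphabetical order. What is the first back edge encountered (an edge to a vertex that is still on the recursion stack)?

J->C

DFS from C (visiting neighbors in alphabetical order); mark gray on enter, black on exit:
C gray
  B gray
    E gray
    E black
  B black
  F gray
    A gray
      G gray
      G black
      J gray
        J→C: C is gray → back edge
First back edge: J → C.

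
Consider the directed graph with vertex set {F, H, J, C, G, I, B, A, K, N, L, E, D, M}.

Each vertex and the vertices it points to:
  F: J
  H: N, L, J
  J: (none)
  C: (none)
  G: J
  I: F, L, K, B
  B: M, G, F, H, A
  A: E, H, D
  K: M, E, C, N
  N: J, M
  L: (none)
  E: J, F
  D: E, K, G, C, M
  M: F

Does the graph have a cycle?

DFS with white/gray/black marking, starting from K:
K gray
  M gray
    F gray
      J gray
      J black
    F black
  M black
  E gray
    E→J: J black — skip
    E→F: F black — skip
  E black
  C gray
  C black
  N gray
    N→J: J black — skip
    N→M: M black — skip
  N black
K black
H gray
  H→N: N black — skip
  L gray
  L black
  H→J: J black — skip
H black
G gray
  G→J: J black — skip
G black
I gray
  I→F: F black — skip
  I→L: L black — skip
  I→K: K black — skip
  B gray
    B→M: M black — skip
    B→G: G black — skip
    B→F: F black — skip
    B→H: H black — skip
    A gray
      A→E: E black — skip
      A→H: H black — skip
      D gray
        D→E: E black — skip
        D→K: K black — skip
        D→G: G black — skip
        D→C: C black — skip
        D→M: M black — skip
      D black
    A black
  B black
I black
Every edge goes to a white or black vertex — no back edge, so the graph is acyclic.

No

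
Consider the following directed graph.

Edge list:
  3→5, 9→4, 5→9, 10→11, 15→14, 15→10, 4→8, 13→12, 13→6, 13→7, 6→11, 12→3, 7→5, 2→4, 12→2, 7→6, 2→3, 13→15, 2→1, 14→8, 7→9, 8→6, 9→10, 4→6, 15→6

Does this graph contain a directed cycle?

No

DFS with white/gray/black marking, starting from 3:
3 gray
  5 gray
    9 gray
      10 gray
        11 gray
        11 black
      10 black
      4 gray
        8 gray
          6 gray
            6→11: 11 black — skip
          6 black
        8 black
        4→6: 6 black — skip
      4 black
    9 black
  5 black
3 black
1 gray
1 black
2 gray
  2→1: 1 black — skip
  2→4: 4 black — skip
  2→3: 3 black — skip
2 black
7 gray
  7→9: 9 black — skip
  7→5: 5 black — skip
  7→6: 6 black — skip
7 black
12 gray
  12→2: 2 black — skip
  12→3: 3 black — skip
12 black
13 gray
  13→6: 6 black — skip
  13→7: 7 black — skip
  13→12: 12 black — skip
  15 gray
    15→6: 6 black — skip
    14 gray
      14→8: 8 black — skip
    14 black
    15→10: 10 black — skip
  15 black
13 black
Every edge goes to a white or black vertex — no back edge, so the graph is acyclic.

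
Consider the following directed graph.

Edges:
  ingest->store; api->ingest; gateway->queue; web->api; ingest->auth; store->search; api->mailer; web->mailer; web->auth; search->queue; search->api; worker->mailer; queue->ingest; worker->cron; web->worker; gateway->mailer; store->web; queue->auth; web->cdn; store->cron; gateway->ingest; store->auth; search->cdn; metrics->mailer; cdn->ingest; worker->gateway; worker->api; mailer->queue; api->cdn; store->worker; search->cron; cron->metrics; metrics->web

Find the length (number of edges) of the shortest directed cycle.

For each vertex v, BFS finds the shortest path from v back to v.
The shortest such closed walk is store → worker → gateway → ingest → store, length 4.

4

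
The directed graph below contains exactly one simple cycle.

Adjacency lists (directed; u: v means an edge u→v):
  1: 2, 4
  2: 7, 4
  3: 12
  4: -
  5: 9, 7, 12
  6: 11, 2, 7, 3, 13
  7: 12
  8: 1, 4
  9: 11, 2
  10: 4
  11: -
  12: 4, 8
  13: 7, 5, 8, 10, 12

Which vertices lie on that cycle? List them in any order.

1, 2, 7, 8, 12

DFS with gray/black marking from 8:
8 gray
  1 gray
    2 gray
      7 gray
        12 gray
          4 gray
          4 black
          12→8: 8 is gray → back edge
Back edge closes the cycle 8 → 1 → 2 → 7 → 12 → 8; its vertices are {1, 2, 7, 8, 12}.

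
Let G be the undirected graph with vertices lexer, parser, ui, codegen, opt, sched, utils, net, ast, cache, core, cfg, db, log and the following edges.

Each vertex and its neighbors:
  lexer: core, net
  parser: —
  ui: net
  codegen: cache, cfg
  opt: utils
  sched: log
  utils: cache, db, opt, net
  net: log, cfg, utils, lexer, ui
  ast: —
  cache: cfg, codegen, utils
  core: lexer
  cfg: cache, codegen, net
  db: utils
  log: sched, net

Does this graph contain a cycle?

Yes

DFS, tracking each vertex's parent; an edge to a visited non-parent vertex closes a cycle.
Start from cfg:
visit cfg (parent –)
  visit cache (parent cfg)
    cache–cfg: parent, skip
    visit codegen (parent cache)
      codegen–cache: parent, skip
      codegen–cfg: cfg visited and ≠ parent → cycle
Cycle: cfg – cache – codegen – cfg.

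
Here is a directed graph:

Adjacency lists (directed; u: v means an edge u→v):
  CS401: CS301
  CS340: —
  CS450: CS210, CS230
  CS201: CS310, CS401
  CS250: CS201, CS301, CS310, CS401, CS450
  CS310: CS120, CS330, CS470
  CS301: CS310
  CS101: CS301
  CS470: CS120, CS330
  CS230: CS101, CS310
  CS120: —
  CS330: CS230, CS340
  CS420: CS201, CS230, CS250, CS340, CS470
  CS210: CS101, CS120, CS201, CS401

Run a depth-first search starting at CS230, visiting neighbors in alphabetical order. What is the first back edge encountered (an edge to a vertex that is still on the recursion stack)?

CS330→CS230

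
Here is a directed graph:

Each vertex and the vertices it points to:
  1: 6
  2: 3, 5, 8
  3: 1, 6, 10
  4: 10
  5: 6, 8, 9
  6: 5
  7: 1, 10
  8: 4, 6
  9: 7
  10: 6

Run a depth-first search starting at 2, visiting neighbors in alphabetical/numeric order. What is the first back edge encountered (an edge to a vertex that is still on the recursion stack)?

5→6

DFS from 2 (visiting neighbors in alphabetical/numeric order); mark gray on enter, black on exit:
2 gray
  3 gray
    1 gray
      6 gray
        5 gray
          5→6: 6 is gray → back edge
First back edge: 5 → 6.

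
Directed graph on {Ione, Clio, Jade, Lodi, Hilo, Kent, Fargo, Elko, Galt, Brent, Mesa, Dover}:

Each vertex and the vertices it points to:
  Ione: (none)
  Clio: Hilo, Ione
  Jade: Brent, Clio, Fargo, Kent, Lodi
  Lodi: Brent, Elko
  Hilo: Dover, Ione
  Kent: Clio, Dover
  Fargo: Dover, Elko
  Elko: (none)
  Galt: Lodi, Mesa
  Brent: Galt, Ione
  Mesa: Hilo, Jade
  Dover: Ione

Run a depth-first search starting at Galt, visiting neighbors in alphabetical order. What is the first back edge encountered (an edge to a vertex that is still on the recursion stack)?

Brent->Galt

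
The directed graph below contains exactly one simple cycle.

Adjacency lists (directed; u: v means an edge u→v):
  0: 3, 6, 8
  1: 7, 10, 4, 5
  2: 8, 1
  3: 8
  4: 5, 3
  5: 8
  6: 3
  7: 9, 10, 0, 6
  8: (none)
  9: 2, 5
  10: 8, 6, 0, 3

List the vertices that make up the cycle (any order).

1, 2, 7, 9

DFS with gray/black marking from 1:
1 gray
  7 gray
    9 gray
      2 gray
        8 gray
        8 black
        2→1: 1 is gray → back edge
Back edge closes the cycle 1 → 7 → 9 → 2 → 1; its vertices are {1, 2, 7, 9}.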